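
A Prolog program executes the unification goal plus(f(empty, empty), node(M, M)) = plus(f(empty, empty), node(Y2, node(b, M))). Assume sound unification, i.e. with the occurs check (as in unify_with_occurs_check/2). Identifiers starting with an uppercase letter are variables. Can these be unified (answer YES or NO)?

Decompose plus/2: f(empty, empty) = f(empty, empty),  node(M, M) = node(Y2, node(b, M)).
Delete trivial equation f(empty, empty) = f(empty, empty).
Decompose node/2: M = Y2,  M = node(b, M).
Bind M := Y2; substituting into the remaining equation gives: Y2 = node(b, Y2).
Occurs check fails: Y2 occurs in node(b, Y2); the equation Y2 = node(b, Y2) has no finite solution.

NO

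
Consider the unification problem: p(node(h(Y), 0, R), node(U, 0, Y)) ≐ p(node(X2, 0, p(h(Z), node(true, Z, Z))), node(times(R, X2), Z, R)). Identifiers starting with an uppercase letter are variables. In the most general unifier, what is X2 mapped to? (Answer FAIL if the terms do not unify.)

h(p(h(0), node(true, 0, 0)))

Decompose p/2: node(h(Y), 0, R) ≐ node(X2, 0, p(h(Z), node(true, Z, Z))),  node(U, 0, Y) ≐ node(times(R, X2), Z, R).
Decompose node/3: h(Y) ≐ X2,  0 ≐ 0,  R ≐ p(h(Z), node(true, Z, Z)).
Bind X2 := h(Y); substituting into the one remaining equation that mentions X2 gives: node(U, 0, Y) ≐ node(times(R, h(Y)), Z, R).
Delete trivial equation 0 ≐ 0.
Bind R := p(h(Z), node(true, Z, Z)); substituting into the remaining equation gives: node(U, 0, Y) ≐ node(times(p(h(Z), node(true, Z, Z)), h(Y)), Z, p(h(Z), node(true, Z, Z))).
Decompose node/3: U ≐ times(p(h(Z), node(true, Z, Z)), h(Y)),  0 ≐ Z,  Y ≐ p(h(Z), node(true, Z, Z)).
Bind U := times(p(h(Z), node(true, Z, Z)), h(Y)); no other remaining equation mentions U.
Bind Z := 0; substituting into the remaining equation gives: Y ≐ p(h(0), node(true, 0, 0)). Substituting into the earlier bindings gives R := p(h(0), node(true, 0, 0)), U := times(p(h(0), node(true, 0, 0)), h(Y)).
Bind Y := p(h(0), node(true, 0, 0)). Substituting into the earlier bindings gives X2 := h(p(h(0), node(true, 0, 0))), U := times(p(h(0), node(true, 0, 0)), h(p(h(0), node(true, 0, 0)))).
MGU = { X2 ↦ h(p(h(0), node(true, 0, 0))), R ↦ p(h(0), node(true, 0, 0)), U ↦ times(p(h(0), node(true, 0, 0)), h(p(h(0), node(true, 0, 0)))), Z ↦ 0, Y ↦ p(h(0), node(true, 0, 0)) }, so X2 ↦ h(p(h(0), node(true, 0, 0))).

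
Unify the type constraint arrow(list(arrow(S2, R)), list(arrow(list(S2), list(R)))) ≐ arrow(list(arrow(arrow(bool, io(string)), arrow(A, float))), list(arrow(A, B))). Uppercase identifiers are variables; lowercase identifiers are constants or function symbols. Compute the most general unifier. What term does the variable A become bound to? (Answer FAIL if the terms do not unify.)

Decompose arrow/2: list(arrow(S2, R)) ≐ list(arrow(arrow(bool, io(string)), arrow(A, float))),  list(arrow(list(S2), list(R))) ≐ list(arrow(A, B)).
Decompose list/1: arrow(S2, R) ≐ arrow(arrow(bool, io(string)), arrow(A, float)).
Decompose arrow/2: S2 ≐ arrow(bool, io(string)),  R ≐ arrow(A, float).
Bind S2 := arrow(bool, io(string)); substituting into the one remaining equation that mentions S2 gives: list(arrow(list(arrow(bool, io(string))), list(R))) ≐ list(arrow(A, B)).
Bind R := arrow(A, float); substituting into the remaining equation gives: list(arrow(list(arrow(bool, io(string))), list(arrow(A, float)))) ≐ list(arrow(A, B)).
Decompose list/1: arrow(list(arrow(bool, io(string))), list(arrow(A, float))) ≐ arrow(A, B).
Decompose arrow/2: list(arrow(bool, io(string))) ≐ A,  list(arrow(A, float)) ≐ B.
Bind A := list(arrow(bool, io(string))); substituting into the remaining equation gives: list(arrow(list(arrow(bool, io(string))), float)) ≐ B. Substituting into the earlier binding gives R := arrow(list(arrow(bool, io(string))), float).
Bind B := list(arrow(list(arrow(bool, io(string))), float)).
MGU = { S2 -> arrow(bool, io(string)), R -> arrow(list(arrow(bool, io(string))), float), A -> list(arrow(bool, io(string))), B -> list(arrow(list(arrow(bool, io(string))), float)) }, so A -> list(arrow(bool, io(string))).

list(arrow(bool, io(string)))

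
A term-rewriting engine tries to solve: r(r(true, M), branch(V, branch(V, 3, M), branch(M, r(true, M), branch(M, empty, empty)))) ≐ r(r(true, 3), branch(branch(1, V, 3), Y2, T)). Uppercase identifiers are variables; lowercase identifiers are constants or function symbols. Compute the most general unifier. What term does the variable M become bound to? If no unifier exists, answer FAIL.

Decompose r/2: r(true, M) ≐ r(true, 3),  branch(V, branch(V, 3, M), branch(M, r(true, M), branch(M, empty, empty))) ≐ branch(branch(1, V, 3), Y2, T).
Decompose r/2: true ≐ true,  M ≐ 3.
Delete trivial equation true ≐ true.
Bind M := 3; substituting into the remaining equation gives: branch(V, branch(V, 3, 3), branch(3, r(true, 3), branch(3, empty, empty))) ≐ branch(branch(1, V, 3), Y2, T).
Decompose branch/3: V ≐ branch(1, V, 3),  branch(V, 3, 3) ≐ Y2,  branch(3, r(true, 3), branch(3, empty, empty)) ≐ T.
Occurs check fails: V occurs in branch(1, V, 3); the equation V ≐ branch(1, V, 3) has no finite solution.

FAIL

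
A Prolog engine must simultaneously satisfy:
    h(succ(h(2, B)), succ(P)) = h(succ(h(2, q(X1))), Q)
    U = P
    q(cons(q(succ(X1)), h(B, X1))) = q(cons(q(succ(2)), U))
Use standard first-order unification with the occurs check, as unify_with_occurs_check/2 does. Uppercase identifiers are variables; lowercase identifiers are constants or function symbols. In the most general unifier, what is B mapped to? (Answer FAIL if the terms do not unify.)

q(2)

Decompose h/2: succ(h(2, B)) = succ(h(2, q(X1))),  succ(P) = Q.
Decompose succ/1: h(2, B) = h(2, q(X1)).
Decompose h/2: 2 = 2,  B = q(X1).
Delete trivial equation 2 = 2.
Bind B := q(X1); substituting into the one remaining equation that mentions B gives: q(cons(q(succ(X1)), h(q(X1), X1))) = q(cons(q(succ(2)), U)).
Bind Q := succ(P); no other remaining equation mentions Q.
Bind U := P; substituting into the remaining equation gives: q(cons(q(succ(X1)), h(q(X1), X1))) = q(cons(q(succ(2)), P)).
Decompose q/1: cons(q(succ(X1)), h(q(X1), X1)) = cons(q(succ(2)), P).
Decompose cons/2: q(succ(X1)) = q(succ(2)),  h(q(X1), X1) = P.
Decompose q/1: succ(X1) = succ(2).
Decompose succ/1: X1 = 2.
Bind X1 := 2; substituting into the remaining equation gives: h(q(2), 2) = P. Substituting into the earlier binding gives B := q(2).
Bind P := h(q(2), 2). Substituting into the earlier bindings gives Q := succ(h(q(2), 2)), U := h(q(2), 2).
MGU = { B ↦ q(2), Q ↦ succ(h(q(2), 2)), U ↦ h(q(2), 2), X1 ↦ 2, P ↦ h(q(2), 2) }, so B ↦ q(2).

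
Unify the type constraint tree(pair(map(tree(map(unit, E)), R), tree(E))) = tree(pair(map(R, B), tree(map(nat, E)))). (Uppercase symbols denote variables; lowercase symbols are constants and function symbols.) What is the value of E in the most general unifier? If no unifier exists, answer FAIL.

FAIL

Decompose tree/1: pair(map(tree(map(unit, E)), R), tree(E)) = pair(map(R, B), tree(map(nat, E))).
Decompose pair/2: map(tree(map(unit, E)), R) = map(R, B),  tree(E) = tree(map(nat, E)).
Decompose map/2: tree(map(unit, E)) = R,  R = B.
Bind R := tree(map(unit, E)); substituting into the one remaining equation that mentions R gives: tree(map(unit, E)) = B.
Bind B := tree(map(unit, E)); no other remaining equation mentions B.
Decompose tree/1: E = map(nat, E).
Occurs check fails: E occurs in map(nat, E); the equation E = map(nat, E) has no finite solution.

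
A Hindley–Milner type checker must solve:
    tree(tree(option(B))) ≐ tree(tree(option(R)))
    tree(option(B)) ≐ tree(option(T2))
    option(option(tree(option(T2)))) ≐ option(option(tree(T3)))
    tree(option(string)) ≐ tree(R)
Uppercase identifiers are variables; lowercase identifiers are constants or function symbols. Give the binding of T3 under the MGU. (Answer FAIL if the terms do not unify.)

Decompose tree/1: tree(option(B)) ≐ tree(option(R)).
Decompose tree/1: option(B) ≐ option(R).
Decompose option/1: B ≐ R.
Bind B := R; substituting into the one remaining equation that mentions B gives: tree(option(R)) ≐ tree(option(T2)).
Decompose tree/1: option(R) ≐ option(T2).
Decompose option/1: R ≐ T2.
Bind R := T2; substituting into the one remaining equation that mentions R gives: tree(option(string)) ≐ tree(T2). Substituting into the earlier binding gives B := T2.
Decompose option/1: option(tree(option(T2))) ≐ option(tree(T3)).
Decompose option/1: tree(option(T2)) ≐ tree(T3).
Decompose tree/1: option(T2) ≐ T3.
Bind T3 := option(T2); no other remaining equation mentions T3.
Decompose tree/1: option(string) ≐ T2.
Bind T2 := option(string). Substituting into the earlier bindings gives B := option(string), R := option(string), T3 := option(option(string)).
MGU = { B -> option(string), R -> option(string), T3 -> option(option(string)), T2 -> option(string) }, so T3 -> option(option(string)).

option(option(string))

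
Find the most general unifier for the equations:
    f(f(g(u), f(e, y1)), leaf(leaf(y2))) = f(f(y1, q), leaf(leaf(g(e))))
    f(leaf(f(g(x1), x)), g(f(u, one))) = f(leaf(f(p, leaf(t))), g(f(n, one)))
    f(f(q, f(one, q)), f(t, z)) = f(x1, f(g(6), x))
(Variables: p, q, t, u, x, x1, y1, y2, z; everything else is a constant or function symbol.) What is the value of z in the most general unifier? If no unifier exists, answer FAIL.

Decompose f/2: f(g(u), f(e, y1)) = f(y1, q),  leaf(leaf(y2)) = leaf(leaf(g(e))).
Decompose f/2: g(u) = y1,  f(e, y1) = q.
Bind y1 := g(u); substituting into the one remaining equation that mentions y1 gives: f(e, g(u)) = q.
Bind q := f(e, g(u)); substituting into the one remaining equation that mentions q gives: f(f(f(e, g(u)), f(one, f(e, g(u)))), f(t, z)) = f(x1, f(g(6), x)).
Decompose leaf/1: leaf(y2) = leaf(g(e)).
Decompose leaf/1: y2 = g(e).
Bind y2 := g(e); no other remaining equation mentions y2.
Decompose f/2: leaf(f(g(x1), x)) = leaf(f(p, leaf(t))),  g(f(u, one)) = g(f(n, one)).
Decompose leaf/1: f(g(x1), x) = f(p, leaf(t)).
Decompose f/2: g(x1) = p,  x = leaf(t).
Bind p := g(x1); no other remaining equation mentions p.
Bind x := leaf(t); substituting into the one remaining equation that mentions x gives: f(f(f(e, g(u)), f(one, f(e, g(u)))), f(t, z)) = f(x1, f(g(6), leaf(t))).
Decompose g/1: f(u, one) = f(n, one).
Decompose f/2: u = n,  one = one.
Bind u := n; substituting into the one remaining equation that mentions u gives: f(f(f(e, g(n)), f(one, f(e, g(n)))), f(t, z)) = f(x1, f(g(6), leaf(t))). Substituting into the earlier bindings gives y1 := g(n), q := f(e, g(n)).
Delete trivial equation one = one.
Decompose f/2: f(f(e, g(n)), f(one, f(e, g(n)))) = x1,  f(t, z) = f(g(6), leaf(t)).
Bind x1 := f(f(e, g(n)), f(one, f(e, g(n)))); no other remaining equation mentions x1. Substituting into the earlier binding gives p := g(f(f(e, g(n)), f(one, f(e, g(n))))).
Decompose f/2: t = g(6),  z = leaf(t).
Bind t := g(6); substituting into the remaining equation gives: z = leaf(g(6)). Substituting into the earlier binding gives x := leaf(g(6)).
Bind z := leaf(g(6)).
MGU = { y1 := g(n), q := f(e, g(n)), y2 := g(e), p := g(f(f(e, g(n)), f(one, f(e, g(n))))), x := leaf(g(6)), u := n, x1 := f(f(e, g(n)), f(one, f(e, g(n)))), t := g(6), z := leaf(g(6)) }, so z := leaf(g(6)).

leaf(g(6))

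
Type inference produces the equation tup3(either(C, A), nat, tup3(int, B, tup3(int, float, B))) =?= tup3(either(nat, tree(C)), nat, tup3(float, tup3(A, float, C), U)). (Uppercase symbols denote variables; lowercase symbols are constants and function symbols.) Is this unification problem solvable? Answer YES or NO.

Decompose tup3/3: either(C, A) =?= either(nat, tree(C)),  nat =?= nat,  tup3(int, B, tup3(int, float, B)) =?= tup3(float, tup3(A, float, C), U).
Decompose either/2: C =?= nat,  A =?= tree(C).
Bind C := nat; substituting into the 2 remaining equations that mention C gives: A =?= tree(nat),  tup3(int, B, tup3(int, float, B)) =?= tup3(float, tup3(A, float, nat), U).
Bind A := tree(nat); substituting into the one remaining equation that mentions A gives: tup3(int, B, tup3(int, float, B)) =?= tup3(float, tup3(tree(nat), float, nat), U).
Delete trivial equation nat =?= nat.
Decompose tup3/3: int =?= float,  B =?= tup3(tree(nat), float, nat),  tup3(int, float, B) =?= U.
Clash: constants int and float differ; no unifier exists.

NO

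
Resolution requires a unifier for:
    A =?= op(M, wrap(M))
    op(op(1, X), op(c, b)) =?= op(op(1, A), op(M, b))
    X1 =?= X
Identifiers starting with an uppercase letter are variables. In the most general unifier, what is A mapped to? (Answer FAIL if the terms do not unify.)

op(c, wrap(c))

Bind A := op(M, wrap(M)); substituting into the one remaining equation that mentions A gives: op(op(1, X), op(c, b)) =?= op(op(1, op(M, wrap(M))), op(M, b)).
Decompose op/2: op(1, X) =?= op(1, op(M, wrap(M))),  op(c, b) =?= op(M, b).
Decompose op/2: 1 =?= 1,  X =?= op(M, wrap(M)).
Delete trivial equation 1 =?= 1.
Bind X := op(M, wrap(M)); substituting into the one remaining equation that mentions X gives: X1 =?= op(M, wrap(M)).
Decompose op/2: c =?= M,  b =?= b.
Bind M := c; substituting into the one remaining equation that mentions M gives: X1 =?= op(c, wrap(c)). Substituting into the earlier bindings gives A := op(c, wrap(c)), X := op(c, wrap(c)).
Delete trivial equation b =?= b.
Bind X1 := op(c, wrap(c)).
MGU = { A -> op(c, wrap(c)), X -> op(c, wrap(c)), M -> c, X1 -> op(c, wrap(c)) }, so A -> op(c, wrap(c)).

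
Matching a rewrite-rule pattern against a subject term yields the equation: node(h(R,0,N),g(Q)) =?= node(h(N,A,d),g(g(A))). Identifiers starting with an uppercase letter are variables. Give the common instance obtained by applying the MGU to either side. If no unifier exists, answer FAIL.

node(h(d,0,d),g(g(0)))

Decompose node/2: h(R,0,N) =?= h(N,A,d),  g(Q) =?= g(g(A)).
Decompose h/3: R =?= N,  0 =?= A,  N =?= d.
Bind R := N; no other remaining equation mentions R.
Bind A := 0; substituting into the one remaining equation that mentions A gives: g(Q) =?= g(g(0)).
Bind N := d; no other remaining equation mentions N. Substituting into the earlier binding gives R := d.
Decompose g/1: Q =?= g(0).
Bind Q := g(0).
Applying the MGU to either side gives node(h(d,0,d),g(g(0))).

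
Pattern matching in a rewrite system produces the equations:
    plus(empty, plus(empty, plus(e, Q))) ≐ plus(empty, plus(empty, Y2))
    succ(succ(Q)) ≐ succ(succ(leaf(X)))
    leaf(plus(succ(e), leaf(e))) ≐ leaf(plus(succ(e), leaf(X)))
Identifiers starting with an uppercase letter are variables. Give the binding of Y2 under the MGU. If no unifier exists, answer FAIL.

plus(e, leaf(e))

Decompose plus/2: empty ≐ empty,  plus(empty, plus(e, Q)) ≐ plus(empty, Y2).
Delete trivial equation empty ≐ empty.
Decompose plus/2: empty ≐ empty,  plus(e, Q) ≐ Y2.
Delete trivial equation empty ≐ empty.
Bind Y2 := plus(e, Q); no other remaining equation mentions Y2.
Decompose succ/1: succ(Q) ≐ succ(leaf(X)).
Decompose succ/1: Q ≐ leaf(X).
Bind Q := leaf(X); no other remaining equation mentions Q. Substituting into the earlier binding gives Y2 := plus(e, leaf(X)).
Decompose leaf/1: plus(succ(e), leaf(e)) ≐ plus(succ(e), leaf(X)).
Decompose plus/2: succ(e) ≐ succ(e),  leaf(e) ≐ leaf(X).
Delete trivial equation succ(e) ≐ succ(e).
Decompose leaf/1: e ≐ X.
Bind X := e. Substituting into the earlier bindings gives Y2 := plus(e, leaf(e)), Q := leaf(e).
MGU = { Y2 -> plus(e, leaf(e)), Q -> leaf(e), X -> e }, so Y2 -> plus(e, leaf(e)).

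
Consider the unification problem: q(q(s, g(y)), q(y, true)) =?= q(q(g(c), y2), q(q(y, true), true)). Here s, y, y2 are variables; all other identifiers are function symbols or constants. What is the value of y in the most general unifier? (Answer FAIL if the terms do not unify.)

FAIL

Decompose q/2: q(s, g(y)) =?= q(g(c), y2),  q(y, true) =?= q(q(y, true), true).
Decompose q/2: s =?= g(c),  g(y) =?= y2.
Bind s := g(c); no other remaining equation mentions s.
Bind y2 := g(y); no other remaining equation mentions y2.
Decompose q/2: y =?= q(y, true),  true =?= true.
Occurs check fails: y occurs in q(y, true); the equation y =?= q(y, true) has no finite solution.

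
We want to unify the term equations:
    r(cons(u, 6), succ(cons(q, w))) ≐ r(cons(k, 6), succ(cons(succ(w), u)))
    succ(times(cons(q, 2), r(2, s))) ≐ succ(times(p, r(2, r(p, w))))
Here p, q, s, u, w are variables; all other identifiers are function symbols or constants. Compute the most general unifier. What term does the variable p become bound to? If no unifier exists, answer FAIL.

cons(succ(k), 2)

Decompose r/2: cons(u, 6) ≐ cons(k, 6),  succ(cons(q, w)) ≐ succ(cons(succ(w), u)).
Decompose cons/2: u ≐ k,  6 ≐ 6.
Bind u := k; substituting into the one remaining equation that mentions u gives: succ(cons(q, w)) ≐ succ(cons(succ(w), k)).
Delete trivial equation 6 ≐ 6.
Decompose succ/1: cons(q, w) ≐ cons(succ(w), k).
Decompose cons/2: q ≐ succ(w),  w ≐ k.
Bind q := succ(w); substituting into the one remaining equation that mentions q gives: succ(times(cons(succ(w), 2), r(2, s))) ≐ succ(times(p, r(2, r(p, w)))).
Bind w := k; substituting into the remaining equation gives: succ(times(cons(succ(k), 2), r(2, s))) ≐ succ(times(p, r(2, r(p, k)))). Substituting into the earlier binding gives q := succ(k).
Decompose succ/1: times(cons(succ(k), 2), r(2, s)) ≐ times(p, r(2, r(p, k))).
Decompose times/2: cons(succ(k), 2) ≐ p,  r(2, s) ≐ r(2, r(p, k)).
Bind p := cons(succ(k), 2); substituting into the remaining equation gives: r(2, s) ≐ r(2, r(cons(succ(k), 2), k)).
Decompose r/2: 2 ≐ 2,  s ≐ r(cons(succ(k), 2), k).
Delete trivial equation 2 ≐ 2.
Bind s := r(cons(succ(k), 2), k).
MGU = { u -> k, q -> succ(k), w -> k, p -> cons(succ(k), 2), s -> r(cons(succ(k), 2), k) }, so p -> cons(succ(k), 2).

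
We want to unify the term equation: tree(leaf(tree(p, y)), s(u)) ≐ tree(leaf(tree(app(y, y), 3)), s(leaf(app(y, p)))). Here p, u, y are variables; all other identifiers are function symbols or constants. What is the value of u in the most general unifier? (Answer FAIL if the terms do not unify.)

Decompose tree/2: leaf(tree(p, y)) ≐ leaf(tree(app(y, y), 3)),  s(u) ≐ s(leaf(app(y, p))).
Decompose leaf/1: tree(p, y) ≐ tree(app(y, y), 3).
Decompose tree/2: p ≐ app(y, y),  y ≐ 3.
Bind p := app(y, y); substituting into the one remaining equation that mentions p gives: s(u) ≐ s(leaf(app(y, app(y, y)))).
Bind y := 3; substituting into the remaining equation gives: s(u) ≐ s(leaf(app(3, app(3, 3)))). Substituting into the earlier binding gives p := app(3, 3).
Decompose s/1: u ≐ leaf(app(3, app(3, 3))).
Bind u := leaf(app(3, app(3, 3))).
MGU = { p := app(3, 3), y := 3, u := leaf(app(3, app(3, 3))) }, so u := leaf(app(3, app(3, 3))).

leaf(app(3, app(3, 3)))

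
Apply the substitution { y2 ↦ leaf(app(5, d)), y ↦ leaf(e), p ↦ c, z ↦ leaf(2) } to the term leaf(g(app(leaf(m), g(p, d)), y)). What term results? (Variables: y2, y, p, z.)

Replace each occurrence of y with leaf(e).
Replace each occurrence of p with c.
Result: leaf(g(app(leaf(m), g(c, d)), leaf(e))).

leaf(g(app(leaf(m), g(c, d)), leaf(e)))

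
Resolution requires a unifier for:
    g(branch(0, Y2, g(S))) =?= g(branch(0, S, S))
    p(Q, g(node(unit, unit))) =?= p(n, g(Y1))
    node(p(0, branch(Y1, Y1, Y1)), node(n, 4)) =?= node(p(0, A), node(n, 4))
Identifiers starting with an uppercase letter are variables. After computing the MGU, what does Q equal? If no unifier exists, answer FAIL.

FAIL

Decompose g/1: branch(0, Y2, g(S)) =?= branch(0, S, S).
Decompose branch/3: 0 =?= 0,  Y2 =?= S,  g(S) =?= S.
Delete trivial equation 0 =?= 0.
Bind Y2 := S; no other remaining equation mentions Y2.
Occurs check fails: S occurs in g(S); the equation S =?= g(S) has no finite solution.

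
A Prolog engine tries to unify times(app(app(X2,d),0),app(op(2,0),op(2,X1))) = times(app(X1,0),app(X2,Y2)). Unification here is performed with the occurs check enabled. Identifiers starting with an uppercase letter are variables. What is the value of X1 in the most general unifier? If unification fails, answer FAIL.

Decompose times/2: app(app(X2,d),0) = app(X1,0),  app(op(2,0),op(2,X1)) = app(X2,Y2).
Decompose app/2: app(X2,d) = X1,  0 = 0.
Bind X1 := app(X2,d); substituting into the one remaining equation that mentions X1 gives: app(op(2,0),op(2,app(X2,d))) = app(X2,Y2).
Delete trivial equation 0 = 0.
Decompose app/2: op(2,0) = X2,  op(2,app(X2,d)) = Y2.
Bind X2 := op(2,0); substituting into the remaining equation gives: op(2,app(op(2,0),d)) = Y2. Substituting into the earlier binding gives X1 := app(op(2,0),d).
Bind Y2 := op(2,app(op(2,0),d)).
MGU = { X1 ↦ app(op(2,0),d), X2 ↦ op(2,0), Y2 ↦ op(2,app(op(2,0),d)) }, so X1 ↦ app(op(2,0),d).

app(op(2,0),d)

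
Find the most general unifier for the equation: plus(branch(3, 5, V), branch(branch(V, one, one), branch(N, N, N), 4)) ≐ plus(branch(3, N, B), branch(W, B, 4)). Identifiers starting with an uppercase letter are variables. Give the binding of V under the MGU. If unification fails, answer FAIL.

Decompose plus/2: branch(3, 5, V) ≐ branch(3, N, B),  branch(branch(V, one, one), branch(N, N, N), 4) ≐ branch(W, B, 4).
Decompose branch/3: 3 ≐ 3,  5 ≐ N,  V ≐ B.
Delete trivial equation 3 ≐ 3.
Bind N := 5; substituting into the one remaining equation that mentions N gives: branch(branch(V, one, one), branch(5, 5, 5), 4) ≐ branch(W, B, 4).
Bind V := B; substituting into the remaining equation gives: branch(branch(B, one, one), branch(5, 5, 5), 4) ≐ branch(W, B, 4).
Decompose branch/3: branch(B, one, one) ≐ W,  branch(5, 5, 5) ≐ B,  4 ≐ 4.
Bind W := branch(B, one, one); no other remaining equation mentions W.
Bind B := branch(5, 5, 5); no other remaining equation mentions B. Substituting into the earlier bindings gives V := branch(5, 5, 5), W := branch(branch(5, 5, 5), one, one).
Delete trivial equation 4 ≐ 4.
MGU = { N -> 5, V -> branch(5, 5, 5), W -> branch(branch(5, 5, 5), one, one), B -> branch(5, 5, 5) }, so V -> branch(5, 5, 5).

branch(5, 5, 5)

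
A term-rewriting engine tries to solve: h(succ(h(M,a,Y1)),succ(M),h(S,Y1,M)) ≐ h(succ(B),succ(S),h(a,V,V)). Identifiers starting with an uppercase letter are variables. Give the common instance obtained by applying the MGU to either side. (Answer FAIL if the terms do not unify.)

h(succ(h(a,a,a)),succ(a),h(a,a,a))

Decompose h/3: succ(h(M,a,Y1)) ≐ succ(B),  succ(M) ≐ succ(S),  h(S,Y1,M) ≐ h(a,V,V).
Decompose succ/1: h(M,a,Y1) ≐ B.
Bind B := h(M,a,Y1); no other remaining equation mentions B.
Decompose succ/1: M ≐ S.
Bind M := S; substituting into the remaining equation gives: h(S,Y1,S) ≐ h(a,V,V). Substituting into the earlier binding gives B := h(S,a,Y1).
Decompose h/3: S ≐ a,  Y1 ≐ V,  S ≐ V.
Bind S := a; substituting into the one remaining equation that mentions S gives: a ≐ V. Substituting into the earlier bindings gives B := h(a,a,Y1), M := a.
Bind Y1 := V; no other remaining equation mentions Y1. Substituting into the earlier binding gives B := h(a,a,V).
Bind V := a. Substituting into the earlier bindings gives B := h(a,a,a), Y1 := a.
Applying the MGU to either side gives h(succ(h(a,a,a)),succ(a),h(a,a,a)).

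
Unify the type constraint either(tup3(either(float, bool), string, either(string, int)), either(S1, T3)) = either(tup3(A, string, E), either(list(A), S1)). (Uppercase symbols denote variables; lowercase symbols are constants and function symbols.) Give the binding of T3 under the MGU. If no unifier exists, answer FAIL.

list(either(float, bool))

Decompose either/2: tup3(either(float, bool), string, either(string, int)) = tup3(A, string, E),  either(S1, T3) = either(list(A), S1).
Decompose tup3/3: either(float, bool) = A,  string = string,  either(string, int) = E.
Bind A := either(float, bool); substituting into the one remaining equation that mentions A gives: either(S1, T3) = either(list(either(float, bool)), S1).
Delete trivial equation string = string.
Bind E := either(string, int); no other remaining equation mentions E.
Decompose either/2: S1 = list(either(float, bool)),  T3 = S1.
Bind S1 := list(either(float, bool)); substituting into the remaining equation gives: T3 = list(either(float, bool)).
Bind T3 := list(either(float, bool)).
MGU = { A := either(float, bool), E := either(string, int), S1 := list(either(float, bool)), T3 := list(either(float, bool)) }, so T3 := list(either(float, bool)).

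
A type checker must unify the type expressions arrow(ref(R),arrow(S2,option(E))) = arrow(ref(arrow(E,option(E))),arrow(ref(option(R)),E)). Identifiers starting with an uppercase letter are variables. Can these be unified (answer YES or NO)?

NO

Decompose arrow/2: ref(R) = ref(arrow(E,option(E))),  arrow(S2,option(E)) = arrow(ref(option(R)),E).
Decompose ref/1: R = arrow(E,option(E)).
Bind R := arrow(E,option(E)); substituting into the remaining equation gives: arrow(S2,option(E)) = arrow(ref(option(arrow(E,option(E)))),E).
Decompose arrow/2: S2 = ref(option(arrow(E,option(E)))),  option(E) = E.
Bind S2 := ref(option(arrow(E,option(E)))); no other remaining equation mentions S2.
Occurs check fails: E occurs in option(E); the equation E = option(E) has no finite solution.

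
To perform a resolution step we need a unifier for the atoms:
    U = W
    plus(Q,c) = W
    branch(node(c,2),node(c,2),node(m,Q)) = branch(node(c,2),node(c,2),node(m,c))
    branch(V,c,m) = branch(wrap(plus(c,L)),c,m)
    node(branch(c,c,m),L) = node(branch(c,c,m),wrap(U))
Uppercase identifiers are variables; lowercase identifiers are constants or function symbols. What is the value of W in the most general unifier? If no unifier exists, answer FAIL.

Bind U := W; substituting into the one remaining equation that mentions U gives: node(branch(c,c,m),L) = node(branch(c,c,m),wrap(W)).
Bind W := plus(Q,c); substituting into the one remaining equation that mentions W gives: node(branch(c,c,m),L) = node(branch(c,c,m),wrap(plus(Q,c))). Substituting into the earlier binding gives U := plus(Q,c).
Decompose branch/3: node(c,2) = node(c,2),  node(c,2) = node(c,2),  node(m,Q) = node(m,c).
Delete trivial equation node(c,2) = node(c,2).
Delete trivial equation node(c,2) = node(c,2).
Decompose node/2: m = m,  Q = c.
Delete trivial equation m = m.
Bind Q := c; substituting into the one remaining equation that mentions Q gives: node(branch(c,c,m),L) = node(branch(c,c,m),wrap(plus(c,c))). Substituting into the earlier bindings gives U := plus(c,c), W := plus(c,c).
Decompose branch/3: V = wrap(plus(c,L)),  c = c,  m = m.
Bind V := wrap(plus(c,L)); no other remaining equation mentions V.
Delete trivial equation c = c.
Delete trivial equation m = m.
Decompose node/2: branch(c,c,m) = branch(c,c,m),  L = wrap(plus(c,c)).
Delete trivial equation branch(c,c,m) = branch(c,c,m).
Bind L := wrap(plus(c,c)). Substituting into the earlier binding gives V := wrap(plus(c,wrap(plus(c,c)))).
MGU = { U ↦ plus(c,c), W ↦ plus(c,c), Q ↦ c, V ↦ wrap(plus(c,wrap(plus(c,c)))), L ↦ wrap(plus(c,c)) }, so W ↦ plus(c,c).

plus(c,c)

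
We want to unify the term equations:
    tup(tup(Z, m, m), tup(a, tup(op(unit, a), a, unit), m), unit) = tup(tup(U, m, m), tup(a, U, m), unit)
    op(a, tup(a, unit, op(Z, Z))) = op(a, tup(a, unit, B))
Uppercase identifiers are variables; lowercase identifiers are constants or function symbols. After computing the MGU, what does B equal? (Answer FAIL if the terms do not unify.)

Decompose tup/3: tup(Z, m, m) = tup(U, m, m),  tup(a, tup(op(unit, a), a, unit), m) = tup(a, U, m),  unit = unit.
Decompose tup/3: Z = U,  m = m,  m = m.
Bind Z := U; substituting into the one remaining equation that mentions Z gives: op(a, tup(a, unit, op(U, U))) = op(a, tup(a, unit, B)).
Delete trivial equation m = m.
Delete trivial equation m = m.
Decompose tup/3: a = a,  tup(op(unit, a), a, unit) = U,  m = m.
Delete trivial equation a = a.
Bind U := tup(op(unit, a), a, unit); substituting into the one remaining equation that mentions U gives: op(a, tup(a, unit, op(tup(op(unit, a), a, unit), tup(op(unit, a), a, unit)))) = op(a, tup(a, unit, B)). Substituting into the earlier binding gives Z := tup(op(unit, a), a, unit).
Delete trivial equation m = m.
Delete trivial equation unit = unit.
Decompose op/2: a = a,  tup(a, unit, op(tup(op(unit, a), a, unit), tup(op(unit, a), a, unit))) = tup(a, unit, B).
Delete trivial equation a = a.
Decompose tup/3: a = a,  unit = unit,  op(tup(op(unit, a), a, unit), tup(op(unit, a), a, unit)) = B.
Delete trivial equation a = a.
Delete trivial equation unit = unit.
Bind B := op(tup(op(unit, a), a, unit), tup(op(unit, a), a, unit)).
MGU = { Z ↦ tup(op(unit, a), a, unit), U ↦ tup(op(unit, a), a, unit), B ↦ op(tup(op(unit, a), a, unit), tup(op(unit, a), a, unit)) }, so B ↦ op(tup(op(unit, a), a, unit), tup(op(unit, a), a, unit)).

op(tup(op(unit, a), a, unit), tup(op(unit, a), a, unit))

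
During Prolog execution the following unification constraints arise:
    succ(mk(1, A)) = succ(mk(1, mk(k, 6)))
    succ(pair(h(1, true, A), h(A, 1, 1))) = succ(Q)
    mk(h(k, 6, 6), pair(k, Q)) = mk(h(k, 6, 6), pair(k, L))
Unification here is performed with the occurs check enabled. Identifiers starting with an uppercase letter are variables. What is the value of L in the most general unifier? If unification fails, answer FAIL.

Decompose succ/1: mk(1, A) = mk(1, mk(k, 6)).
Decompose mk/2: 1 = 1,  A = mk(k, 6).
Delete trivial equation 1 = 1.
Bind A := mk(k, 6); substituting into the one remaining equation that mentions A gives: succ(pair(h(1, true, mk(k, 6)), h(mk(k, 6), 1, 1))) = succ(Q).
Decompose succ/1: pair(h(1, true, mk(k, 6)), h(mk(k, 6), 1, 1)) = Q.
Bind Q := pair(h(1, true, mk(k, 6)), h(mk(k, 6), 1, 1)); substituting into the remaining equation gives: mk(h(k, 6, 6), pair(k, pair(h(1, true, mk(k, 6)), h(mk(k, 6), 1, 1)))) = mk(h(k, 6, 6), pair(k, L)).
Decompose mk/2: h(k, 6, 6) = h(k, 6, 6),  pair(k, pair(h(1, true, mk(k, 6)), h(mk(k, 6), 1, 1))) = pair(k, L).
Delete trivial equation h(k, 6, 6) = h(k, 6, 6).
Decompose pair/2: k = k,  pair(h(1, true, mk(k, 6)), h(mk(k, 6), 1, 1)) = L.
Delete trivial equation k = k.
Bind L := pair(h(1, true, mk(k, 6)), h(mk(k, 6), 1, 1)).
MGU = { A ↦ mk(k, 6), Q ↦ pair(h(1, true, mk(k, 6)), h(mk(k, 6), 1, 1)), L ↦ pair(h(1, true, mk(k, 6)), h(mk(k, 6), 1, 1)) }, so L ↦ pair(h(1, true, mk(k, 6)), h(mk(k, 6), 1, 1)).

pair(h(1, true, mk(k, 6)), h(mk(k, 6), 1, 1))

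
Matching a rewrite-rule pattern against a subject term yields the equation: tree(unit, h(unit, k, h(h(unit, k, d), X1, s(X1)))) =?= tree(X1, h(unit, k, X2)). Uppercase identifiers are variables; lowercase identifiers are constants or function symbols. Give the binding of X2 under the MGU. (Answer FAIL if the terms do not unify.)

h(h(unit, k, d), unit, s(unit))

Decompose tree/2: unit =?= X1,  h(unit, k, h(h(unit, k, d), X1, s(X1))) =?= h(unit, k, X2).
Bind X1 := unit; substituting into the remaining equation gives: h(unit, k, h(h(unit, k, d), unit, s(unit))) =?= h(unit, k, X2).
Decompose h/3: unit =?= unit,  k =?= k,  h(h(unit, k, d), unit, s(unit)) =?= X2.
Delete trivial equation unit =?= unit.
Delete trivial equation k =?= k.
Bind X2 := h(h(unit, k, d), unit, s(unit)).
MGU = { X1 ↦ unit, X2 ↦ h(h(unit, k, d), unit, s(unit)) }, so X2 ↦ h(h(unit, k, d), unit, s(unit)).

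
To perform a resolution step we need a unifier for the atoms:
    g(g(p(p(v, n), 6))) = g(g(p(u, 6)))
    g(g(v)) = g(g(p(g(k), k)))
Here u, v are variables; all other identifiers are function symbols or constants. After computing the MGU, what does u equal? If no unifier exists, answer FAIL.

p(p(g(k), k), n)

Decompose g/1: g(p(p(v, n), 6)) = g(p(u, 6)).
Decompose g/1: p(p(v, n), 6) = p(u, 6).
Decompose p/2: p(v, n) = u,  6 = 6.
Bind u := p(v, n); no other remaining equation mentions u.
Delete trivial equation 6 = 6.
Decompose g/1: g(v) = g(p(g(k), k)).
Decompose g/1: v = p(g(k), k).
Bind v := p(g(k), k). Substituting into the earlier binding gives u := p(p(g(k), k), n).
MGU = { u -> p(p(g(k), k), n), v -> p(g(k), k) }, so u -> p(p(g(k), k), n).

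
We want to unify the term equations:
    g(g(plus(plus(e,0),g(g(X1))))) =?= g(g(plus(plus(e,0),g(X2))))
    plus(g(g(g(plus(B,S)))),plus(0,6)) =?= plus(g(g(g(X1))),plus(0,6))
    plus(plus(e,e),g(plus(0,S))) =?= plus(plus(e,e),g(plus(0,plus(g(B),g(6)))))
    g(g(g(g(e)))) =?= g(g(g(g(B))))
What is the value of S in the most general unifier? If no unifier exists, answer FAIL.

plus(g(e),g(6))

Decompose g/1: g(plus(plus(e,0),g(g(X1)))) =?= g(plus(plus(e,0),g(X2))).
Decompose g/1: plus(plus(e,0),g(g(X1))) =?= plus(plus(e,0),g(X2)).
Decompose plus/2: plus(e,0) =?= plus(e,0),  g(g(X1)) =?= g(X2).
Delete trivial equation plus(e,0) =?= plus(e,0).
Decompose g/1: g(X1) =?= X2.
Bind X2 := g(X1); no other remaining equation mentions X2.
Decompose plus/2: g(g(g(plus(B,S)))) =?= g(g(g(X1))),  plus(0,6) =?= plus(0,6).
Decompose g/1: g(g(plus(B,S))) =?= g(g(X1)).
Decompose g/1: g(plus(B,S)) =?= g(X1).
Decompose g/1: plus(B,S) =?= X1.
Bind X1 := plus(B,S); no other remaining equation mentions X1. Substituting into the earlier binding gives X2 := g(plus(B,S)).
Delete trivial equation plus(0,6) =?= plus(0,6).
Decompose plus/2: plus(e,e) =?= plus(e,e),  g(plus(0,S)) =?= g(plus(0,plus(g(B),g(6)))).
Delete trivial equation plus(e,e) =?= plus(e,e).
Decompose g/1: plus(0,S) =?= plus(0,plus(g(B),g(6))).
Decompose plus/2: 0 =?= 0,  S =?= plus(g(B),g(6)).
Delete trivial equation 0 =?= 0.
Bind S := plus(g(B),g(6)); no other remaining equation mentions S. Substituting into the earlier bindings gives X2 := g(plus(B,plus(g(B),g(6)))), X1 := plus(B,plus(g(B),g(6))).
Decompose g/1: g(g(g(e))) =?= g(g(g(B))).
Decompose g/1: g(g(e)) =?= g(g(B)).
Decompose g/1: g(e) =?= g(B).
Decompose g/1: e =?= B.
Bind B := e. Substituting into the earlier bindings gives X2 := g(plus(e,plus(g(e),g(6)))), X1 := plus(e,plus(g(e),g(6))), S := plus(g(e),g(6)).
MGU = { X2 := g(plus(e,plus(g(e),g(6)))), X1 := plus(e,plus(g(e),g(6))), S := plus(g(e),g(6)), B := e }, so S := plus(g(e),g(6)).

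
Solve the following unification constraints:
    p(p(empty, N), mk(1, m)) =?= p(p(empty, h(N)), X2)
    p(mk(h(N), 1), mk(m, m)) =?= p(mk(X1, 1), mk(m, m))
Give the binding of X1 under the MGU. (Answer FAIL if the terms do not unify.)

Decompose p/2: p(empty, N) =?= p(empty, h(N)),  mk(1, m) =?= X2.
Decompose p/2: empty =?= empty,  N =?= h(N).
Delete trivial equation empty =?= empty.
Occurs check fails: N occurs in h(N); the equation N =?= h(N) has no finite solution.

FAIL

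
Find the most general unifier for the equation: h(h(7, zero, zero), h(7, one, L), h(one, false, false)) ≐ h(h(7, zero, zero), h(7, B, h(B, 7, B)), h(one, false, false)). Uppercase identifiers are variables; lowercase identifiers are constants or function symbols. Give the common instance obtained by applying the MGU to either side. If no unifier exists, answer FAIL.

Decompose h/3: h(7, zero, zero) ≐ h(7, zero, zero),  h(7, one, L) ≐ h(7, B, h(B, 7, B)),  h(one, false, false) ≐ h(one, false, false).
Delete trivial equation h(7, zero, zero) ≐ h(7, zero, zero).
Decompose h/3: 7 ≐ 7,  one ≐ B,  L ≐ h(B, 7, B).
Delete trivial equation 7 ≐ 7.
Bind B := one; substituting into the one remaining equation that mentions B gives: L ≐ h(one, 7, one).
Bind L := h(one, 7, one); no other remaining equation mentions L.
Delete trivial equation h(one, false, false) ≐ h(one, false, false).
Applying the MGU to either side gives h(h(7, zero, zero), h(7, one, h(one, 7, one)), h(one, false, false)).

h(h(7, zero, zero), h(7, one, h(one, 7, one)), h(one, false, false))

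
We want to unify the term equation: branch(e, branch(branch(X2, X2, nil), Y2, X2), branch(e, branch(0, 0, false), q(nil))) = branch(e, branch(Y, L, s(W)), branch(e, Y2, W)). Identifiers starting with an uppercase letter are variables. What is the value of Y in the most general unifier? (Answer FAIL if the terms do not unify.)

Decompose branch/3: e = e,  branch(branch(X2, X2, nil), Y2, X2) = branch(Y, L, s(W)),  branch(e, branch(0, 0, false), q(nil)) = branch(e, Y2, W).
Delete trivial equation e = e.
Decompose branch/3: branch(X2, X2, nil) = Y,  Y2 = L,  X2 = s(W).
Bind Y := branch(X2, X2, nil); no other remaining equation mentions Y.
Bind Y2 := L; substituting into the one remaining equation that mentions Y2 gives: branch(e, branch(0, 0, false), q(nil)) = branch(e, L, W).
Bind X2 := s(W); no other remaining equation mentions X2. Substituting into the earlier binding gives Y := branch(s(W), s(W), nil).
Decompose branch/3: e = e,  branch(0, 0, false) = L,  q(nil) = W.
Delete trivial equation e = e.
Bind L := branch(0, 0, false); no other remaining equation mentions L. Substituting into the earlier binding gives Y2 := branch(0, 0, false).
Bind W := q(nil). Substituting into the earlier bindings gives Y := branch(s(q(nil)), s(q(nil)), nil), X2 := s(q(nil)).
MGU = { Y ↦ branch(s(q(nil)), s(q(nil)), nil), Y2 ↦ branch(0, 0, false), X2 ↦ s(q(nil)), L ↦ branch(0, 0, false), W ↦ q(nil) }, so Y ↦ branch(s(q(nil)), s(q(nil)), nil).

branch(s(q(nil)), s(q(nil)), nil)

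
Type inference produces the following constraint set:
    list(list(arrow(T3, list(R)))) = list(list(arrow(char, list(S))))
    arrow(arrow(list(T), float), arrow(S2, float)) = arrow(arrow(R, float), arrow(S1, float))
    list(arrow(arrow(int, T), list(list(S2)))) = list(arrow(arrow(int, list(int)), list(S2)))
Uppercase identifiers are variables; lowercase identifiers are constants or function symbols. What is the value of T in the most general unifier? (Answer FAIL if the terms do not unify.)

FAIL

Decompose list/1: list(arrow(T3, list(R))) = list(arrow(char, list(S))).
Decompose list/1: arrow(T3, list(R)) = arrow(char, list(S)).
Decompose arrow/2: T3 = char,  list(R) = list(S).
Bind T3 := char; no other remaining equation mentions T3.
Decompose list/1: R = S.
Bind R := S; substituting into the one remaining equation that mentions R gives: arrow(arrow(list(T), float), arrow(S2, float)) = arrow(arrow(S, float), arrow(S1, float)).
Decompose arrow/2: arrow(list(T), float) = arrow(S, float),  arrow(S2, float) = arrow(S1, float).
Decompose arrow/2: list(T) = S,  float = float.
Bind S := list(T); no other remaining equation mentions S. Substituting into the earlier binding gives R := list(T).
Delete trivial equation float = float.
Decompose arrow/2: S2 = S1,  float = float.
Bind S2 := S1; substituting into the one remaining equation that mentions S2 gives: list(arrow(arrow(int, T), list(list(S1)))) = list(arrow(arrow(int, list(int)), list(S1))).
Delete trivial equation float = float.
Decompose list/1: arrow(arrow(int, T), list(list(S1))) = arrow(arrow(int, list(int)), list(S1)).
Decompose arrow/2: arrow(int, T) = arrow(int, list(int)),  list(list(S1)) = list(S1).
Decompose arrow/2: int = int,  T = list(int).
Delete trivial equation int = int.
Bind T := list(int); no other remaining equation mentions T. Substituting into the earlier bindings gives R := list(list(int)), S := list(list(int)).
Decompose list/1: list(S1) = S1.
Occurs check fails: S1 occurs in list(S1); the equation S1 = list(S1) has no finite solution.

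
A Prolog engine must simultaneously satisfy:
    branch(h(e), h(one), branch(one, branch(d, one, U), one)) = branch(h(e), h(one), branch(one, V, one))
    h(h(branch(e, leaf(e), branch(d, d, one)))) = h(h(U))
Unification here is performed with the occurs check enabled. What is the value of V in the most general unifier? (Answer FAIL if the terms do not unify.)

branch(d, one, branch(e, leaf(e), branch(d, d, one)))

Decompose branch/3: h(e) = h(e),  h(one) = h(one),  branch(one, branch(d, one, U), one) = branch(one, V, one).
Delete trivial equation h(e) = h(e).
Delete trivial equation h(one) = h(one).
Decompose branch/3: one = one,  branch(d, one, U) = V,  one = one.
Delete trivial equation one = one.
Bind V := branch(d, one, U); no other remaining equation mentions V.
Delete trivial equation one = one.
Decompose h/1: h(branch(e, leaf(e), branch(d, d, one))) = h(U).
Decompose h/1: branch(e, leaf(e), branch(d, d, one)) = U.
Bind U := branch(e, leaf(e), branch(d, d, one)). Substituting into the earlier binding gives V := branch(d, one, branch(e, leaf(e), branch(d, d, one))).
MGU = { V ↦ branch(d, one, branch(e, leaf(e), branch(d, d, one))), U ↦ branch(e, leaf(e), branch(d, d, one)) }, so V ↦ branch(d, one, branch(e, leaf(e), branch(d, d, one))).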